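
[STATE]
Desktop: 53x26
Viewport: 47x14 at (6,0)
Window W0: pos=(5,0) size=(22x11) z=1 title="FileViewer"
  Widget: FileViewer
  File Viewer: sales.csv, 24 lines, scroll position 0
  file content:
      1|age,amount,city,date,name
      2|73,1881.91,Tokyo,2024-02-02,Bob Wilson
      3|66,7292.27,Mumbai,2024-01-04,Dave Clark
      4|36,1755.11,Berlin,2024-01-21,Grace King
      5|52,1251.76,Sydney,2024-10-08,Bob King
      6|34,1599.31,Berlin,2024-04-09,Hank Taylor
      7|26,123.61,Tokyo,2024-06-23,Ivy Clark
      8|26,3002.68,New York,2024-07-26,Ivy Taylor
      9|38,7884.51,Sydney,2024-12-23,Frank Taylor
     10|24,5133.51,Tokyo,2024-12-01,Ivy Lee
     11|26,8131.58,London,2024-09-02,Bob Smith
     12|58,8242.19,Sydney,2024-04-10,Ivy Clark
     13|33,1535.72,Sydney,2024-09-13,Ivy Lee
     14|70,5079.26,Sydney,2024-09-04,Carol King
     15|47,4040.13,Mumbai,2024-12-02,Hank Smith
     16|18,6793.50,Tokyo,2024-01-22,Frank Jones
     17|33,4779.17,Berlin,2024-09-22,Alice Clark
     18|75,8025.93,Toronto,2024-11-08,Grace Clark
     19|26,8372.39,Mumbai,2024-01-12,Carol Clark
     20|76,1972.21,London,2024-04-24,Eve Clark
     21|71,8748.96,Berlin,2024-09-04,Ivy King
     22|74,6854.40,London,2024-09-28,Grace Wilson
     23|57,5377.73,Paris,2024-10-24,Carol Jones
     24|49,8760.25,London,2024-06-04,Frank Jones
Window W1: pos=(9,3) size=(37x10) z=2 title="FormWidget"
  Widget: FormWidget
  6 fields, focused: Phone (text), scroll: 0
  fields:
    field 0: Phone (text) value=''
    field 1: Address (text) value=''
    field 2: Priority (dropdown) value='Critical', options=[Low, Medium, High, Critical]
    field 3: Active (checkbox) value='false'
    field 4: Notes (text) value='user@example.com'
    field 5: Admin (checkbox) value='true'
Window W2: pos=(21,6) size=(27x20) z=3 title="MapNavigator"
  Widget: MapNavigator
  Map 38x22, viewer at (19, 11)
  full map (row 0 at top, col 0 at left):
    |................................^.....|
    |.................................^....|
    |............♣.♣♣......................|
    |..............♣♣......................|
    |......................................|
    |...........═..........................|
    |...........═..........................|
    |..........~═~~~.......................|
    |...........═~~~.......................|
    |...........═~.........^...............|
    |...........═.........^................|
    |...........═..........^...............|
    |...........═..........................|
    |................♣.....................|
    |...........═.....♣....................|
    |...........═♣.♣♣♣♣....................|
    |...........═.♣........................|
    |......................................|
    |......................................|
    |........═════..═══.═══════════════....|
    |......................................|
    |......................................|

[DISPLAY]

━━━━━━━━━━━━━━━━━━━━┓                          
 FileViewer         ┃                          
────────────────────┨                          
age┏━━━━━━━━━━━━━━━━━━━━━━━━━━━━━━━━━━━┓       
73,┃ FormWidget                        ┃       
66,┠───────────────────────────────────┨       
36,┃> Phone:   ┏━━━━━━━━━━━━━━━━━━━━━━━━━┓     
52,┃  Address: ┃ MapNavigator            ┃     
34,┃  Priority:┠─────────────────────────┨     
26,┃  Active:  ┃.......♣♣................┃     
━━━┃  Notes:   ┃.........................┃     
   ┃  Admin:   ┃....═....................┃     
   ┗━━━━━━━━━━━┃....═....................┃     
               ┃...~═~~~.................┃     


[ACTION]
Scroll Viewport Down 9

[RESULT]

26,┃  Active:  ┃.......♣♣................┃     
━━━┃  Notes:   ┃.........................┃     
   ┃  Admin:   ┃....═....................┃     
   ┗━━━━━━━━━━━┃....═....................┃     
               ┃...~═~~~.................┃     
               ┃....═~~~.................┃     
               ┃....═~.........^.........┃     
               ┃....═.........^..........┃     
               ┃....═.......@..^.........┃     
               ┃....═....................┃     
               ┃.........♣...............┃     
               ┃....═.....♣..............┃     
               ┃....═♣.♣♣♣♣..............┃     
               ┃....═.♣..................┃     


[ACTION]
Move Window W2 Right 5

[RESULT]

26,┃  Active:     [ ┃.......♣♣................┃
━━━┃  Notes:      [u┃.........................┃
   ┃  Admin:      [x┃....═....................┃
   ┗━━━━━━━━━━━━━━━━┃....═....................┃
                    ┃...~═~~~.................┃
                    ┃....═~~~.................┃
                    ┃....═~.........^.........┃
                    ┃....═.........^..........┃
                    ┃....═.......@..^.........┃
                    ┃....═....................┃
                    ┃.........♣...............┃
                    ┃....═.....♣..............┃
                    ┃....═♣.♣♣♣♣..............┃
                    ┃....═.♣..................┃


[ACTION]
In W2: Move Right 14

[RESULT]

26,┃  Active:     [ ┃.................        ┃
━━━┃  Notes:      [u┃.................        ┃
   ┃  Admin:      [x┃.................        ┃
   ┗━━━━━━━━━━━━━━━━┃.................        ┃
                    ┃.................        ┃
                    ┃.................        ┃
                    ┃.^...............        ┃
                    ┃^................        ┃
                    ┃.^..........@....        ┃
                    ┃.................        ┃
                    ┃.................        ┃
                    ┃.................        ┃
                    ┃.................        ┃
                    ┃.................        ┃


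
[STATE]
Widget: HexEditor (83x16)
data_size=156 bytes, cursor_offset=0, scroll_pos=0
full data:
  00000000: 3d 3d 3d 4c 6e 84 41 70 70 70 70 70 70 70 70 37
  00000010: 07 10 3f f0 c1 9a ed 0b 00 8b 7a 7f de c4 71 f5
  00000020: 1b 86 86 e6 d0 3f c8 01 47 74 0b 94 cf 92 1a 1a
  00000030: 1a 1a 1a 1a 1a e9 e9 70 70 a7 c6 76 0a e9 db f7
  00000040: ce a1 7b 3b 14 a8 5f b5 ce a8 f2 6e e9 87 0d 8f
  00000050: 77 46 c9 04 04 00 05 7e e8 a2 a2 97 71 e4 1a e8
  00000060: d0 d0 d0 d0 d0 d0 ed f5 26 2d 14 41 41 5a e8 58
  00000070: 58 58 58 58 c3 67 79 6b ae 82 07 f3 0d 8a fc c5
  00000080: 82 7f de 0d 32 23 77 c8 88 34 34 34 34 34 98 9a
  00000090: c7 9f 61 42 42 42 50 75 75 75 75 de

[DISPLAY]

00000000  3D 3d 3d 4c 6e 84 41 70  70 70 70 70 70 70 70 37  |===Ln.Apppppppp7|     
00000010  07 10 3f f0 c1 9a ed 0b  00 8b 7a 7f de c4 71 f5  |..?.......z...q.|     
00000020  1b 86 86 e6 d0 3f c8 01  47 74 0b 94 cf 92 1a 1a  |.....?..Gt......|     
00000030  1a 1a 1a 1a 1a e9 e9 70  70 a7 c6 76 0a e9 db f7  |.......pp..v....|     
00000040  ce a1 7b 3b 14 a8 5f b5  ce a8 f2 6e e9 87 0d 8f  |..{;.._....n....|     
00000050  77 46 c9 04 04 00 05 7e  e8 a2 a2 97 71 e4 1a e8  |wF.....~....q...|     
00000060  d0 d0 d0 d0 d0 d0 ed f5  26 2d 14 41 41 5a e8 58  |........&-.AAZ.X|     
00000070  58 58 58 58 c3 67 79 6b  ae 82 07 f3 0d 8a fc c5  |XXXX.gyk........|     
00000080  82 7f de 0d 32 23 77 c8  88 34 34 34 34 34 98 9a  |....2#w..44444..|     
00000090  c7 9f 61 42 42 42 50 75  75 75 75 de              |..aBBBPuuuu.    |     
                                                                                   
                                                                                   
                                                                                   
                                                                                   
                                                                                   
                                                                                   


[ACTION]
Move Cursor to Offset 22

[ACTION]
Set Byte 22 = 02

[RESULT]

00000000  3d 3d 3d 4c 6e 84 41 70  70 70 70 70 70 70 70 37  |===Ln.Apppppppp7|     
00000010  07 10 3f f0 c1 9a 02 0b  00 8b 7a 7f de c4 71 f5  |..?.......z...q.|     
00000020  1b 86 86 e6 d0 3f c8 01  47 74 0b 94 cf 92 1a 1a  |.....?..Gt......|     
00000030  1a 1a 1a 1a 1a e9 e9 70  70 a7 c6 76 0a e9 db f7  |.......pp..v....|     
00000040  ce a1 7b 3b 14 a8 5f b5  ce a8 f2 6e e9 87 0d 8f  |..{;.._....n....|     
00000050  77 46 c9 04 04 00 05 7e  e8 a2 a2 97 71 e4 1a e8  |wF.....~....q...|     
00000060  d0 d0 d0 d0 d0 d0 ed f5  26 2d 14 41 41 5a e8 58  |........&-.AAZ.X|     
00000070  58 58 58 58 c3 67 79 6b  ae 82 07 f3 0d 8a fc c5  |XXXX.gyk........|     
00000080  82 7f de 0d 32 23 77 c8  88 34 34 34 34 34 98 9a  |....2#w..44444..|     
00000090  c7 9f 61 42 42 42 50 75  75 75 75 de              |..aBBBPuuuu.    |     
                                                                                   
                                                                                   
                                                                                   
                                                                                   
                                                                                   
                                                                                   


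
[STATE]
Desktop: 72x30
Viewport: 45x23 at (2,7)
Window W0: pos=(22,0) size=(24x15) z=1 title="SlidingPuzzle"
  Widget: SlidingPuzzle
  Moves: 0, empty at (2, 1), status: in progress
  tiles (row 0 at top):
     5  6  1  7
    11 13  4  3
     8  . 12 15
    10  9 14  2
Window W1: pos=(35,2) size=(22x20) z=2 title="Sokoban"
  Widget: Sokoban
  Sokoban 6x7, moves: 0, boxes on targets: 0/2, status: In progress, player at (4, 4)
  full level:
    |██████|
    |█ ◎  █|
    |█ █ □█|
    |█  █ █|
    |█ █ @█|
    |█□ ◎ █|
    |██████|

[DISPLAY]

                    ┃├────┼────┼─┃█ █ □█     
                    ┃│  8 │    │ ┃█  █ █     
                    ┃├────┼────┼─┃█ █ @█     
                    ┃│ 10 │  9 │ ┃█□ ◎ █     
                    ┃└────┴────┴─┃██████     
                    ┃Moves: 0    ┃Moves: 0  0
                    ┃            ┃           
                    ┗━━━━━━━━━━━━┃           
                                 ┃           
                                 ┃           
                                 ┃           
                                 ┃           
                                 ┃           
                                 ┃           
                                 ┗━━━━━━━━━━━
                                             
                                             
                                             
                                             
                                             
                                             
                                             
                                             


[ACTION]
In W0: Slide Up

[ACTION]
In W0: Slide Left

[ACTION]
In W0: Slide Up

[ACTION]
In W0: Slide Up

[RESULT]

                    ┃├────┼────┼─┃█ █ □█     
                    ┃│  8 │  9 │ ┃█  █ █     
                    ┃├────┼────┼─┃█ █ @█     
                    ┃│ 10 │ 14 │ ┃█□ ◎ █     
                    ┃└────┴────┴─┃██████     
                    ┃Moves: 2    ┃Moves: 0  0
                    ┃            ┃           
                    ┗━━━━━━━━━━━━┃           
                                 ┃           
                                 ┃           
                                 ┃           
                                 ┃           
                                 ┃           
                                 ┃           
                                 ┗━━━━━━━━━━━
                                             
                                             
                                             
                                             
                                             
                                             
                                             
                                             


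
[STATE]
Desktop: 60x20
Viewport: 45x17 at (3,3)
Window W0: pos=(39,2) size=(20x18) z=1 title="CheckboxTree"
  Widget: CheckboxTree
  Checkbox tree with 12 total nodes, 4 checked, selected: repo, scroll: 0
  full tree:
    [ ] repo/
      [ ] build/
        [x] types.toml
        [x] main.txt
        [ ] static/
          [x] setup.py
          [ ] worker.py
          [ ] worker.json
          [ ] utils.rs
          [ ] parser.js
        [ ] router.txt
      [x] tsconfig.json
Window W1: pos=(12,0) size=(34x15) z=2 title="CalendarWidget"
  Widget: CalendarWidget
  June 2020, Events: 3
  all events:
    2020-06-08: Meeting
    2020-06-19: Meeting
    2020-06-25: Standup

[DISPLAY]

         ┃           June 2020            ┃bo
         ┃Mo Tu We Th Fr Sa Su            ┃──
         ┃ 1  2  3  4  5  6  7            ┃ep
         ┃ 8*  9 10 11 12 13 14           ┃ b
         ┃15 16 17 18 19* 20 21           ┃x]
         ┃22 23 24 25* 26 27 28           ┃x]
         ┃29 30                           ┃-]
         ┃                                ┃ [
         ┃                                ┃ [
         ┃                                ┃ [
         ┃                                ┃ [
         ┗━━━━━━━━━━━━━━━━━━━━━━━━━━━━━━━━┛ [
                                    ┃     [ ]
                                    ┃   [x] t
                                    ┃        
                                    ┃        
                                    ┗━━━━━━━━


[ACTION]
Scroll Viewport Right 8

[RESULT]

 ┃           June 2020            ┃boxTree   
 ┃Mo Tu We Th Fr Sa Su            ┃──────────
 ┃ 1  2  3  4  5  6  7            ┃epo/      
 ┃ 8*  9 10 11 12 13 14           ┃ build/   
 ┃15 16 17 18 19* 20 21           ┃x] types.t
 ┃22 23 24 25* 26 27 28           ┃x] main.tx
 ┃29 30                           ┃-] static/
 ┃                                ┃ [x] setup
 ┃                                ┃ [ ] worke
 ┃                                ┃ [ ] worke
 ┃                                ┃ [ ] utils
 ┗━━━━━━━━━━━━━━━━━━━━━━━━━━━━━━━━┛ [ ] parse
                            ┃     [ ] router.
                            ┃   [x] tsconfig.
                            ┃                
                            ┃                
                            ┗━━━━━━━━━━━━━━━━


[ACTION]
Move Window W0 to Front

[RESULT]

 ┃           June 2020      ┃ CheckboxTree   
 ┃Mo Tu We Th Fr Sa Su      ┠────────────────
 ┃ 1  2  3  4  5  6  7      ┃>[-] repo/      
 ┃ 8*  9 10 11 12 13 14     ┃   [-] build/   
 ┃15 16 17 18 19* 20 21     ┃     [x] types.t
 ┃22 23 24 25* 26 27 28     ┃     [x] main.tx
 ┃29 30                     ┃     [-] static/
 ┃                          ┃       [x] setup
 ┃                          ┃       [ ] worke
 ┃                          ┃       [ ] worke
 ┃                          ┃       [ ] utils
 ┗━━━━━━━━━━━━━━━━━━━━━━━━━━┃       [ ] parse
                            ┃     [ ] router.
                            ┃   [x] tsconfig.
                            ┃                
                            ┃                
                            ┗━━━━━━━━━━━━━━━━


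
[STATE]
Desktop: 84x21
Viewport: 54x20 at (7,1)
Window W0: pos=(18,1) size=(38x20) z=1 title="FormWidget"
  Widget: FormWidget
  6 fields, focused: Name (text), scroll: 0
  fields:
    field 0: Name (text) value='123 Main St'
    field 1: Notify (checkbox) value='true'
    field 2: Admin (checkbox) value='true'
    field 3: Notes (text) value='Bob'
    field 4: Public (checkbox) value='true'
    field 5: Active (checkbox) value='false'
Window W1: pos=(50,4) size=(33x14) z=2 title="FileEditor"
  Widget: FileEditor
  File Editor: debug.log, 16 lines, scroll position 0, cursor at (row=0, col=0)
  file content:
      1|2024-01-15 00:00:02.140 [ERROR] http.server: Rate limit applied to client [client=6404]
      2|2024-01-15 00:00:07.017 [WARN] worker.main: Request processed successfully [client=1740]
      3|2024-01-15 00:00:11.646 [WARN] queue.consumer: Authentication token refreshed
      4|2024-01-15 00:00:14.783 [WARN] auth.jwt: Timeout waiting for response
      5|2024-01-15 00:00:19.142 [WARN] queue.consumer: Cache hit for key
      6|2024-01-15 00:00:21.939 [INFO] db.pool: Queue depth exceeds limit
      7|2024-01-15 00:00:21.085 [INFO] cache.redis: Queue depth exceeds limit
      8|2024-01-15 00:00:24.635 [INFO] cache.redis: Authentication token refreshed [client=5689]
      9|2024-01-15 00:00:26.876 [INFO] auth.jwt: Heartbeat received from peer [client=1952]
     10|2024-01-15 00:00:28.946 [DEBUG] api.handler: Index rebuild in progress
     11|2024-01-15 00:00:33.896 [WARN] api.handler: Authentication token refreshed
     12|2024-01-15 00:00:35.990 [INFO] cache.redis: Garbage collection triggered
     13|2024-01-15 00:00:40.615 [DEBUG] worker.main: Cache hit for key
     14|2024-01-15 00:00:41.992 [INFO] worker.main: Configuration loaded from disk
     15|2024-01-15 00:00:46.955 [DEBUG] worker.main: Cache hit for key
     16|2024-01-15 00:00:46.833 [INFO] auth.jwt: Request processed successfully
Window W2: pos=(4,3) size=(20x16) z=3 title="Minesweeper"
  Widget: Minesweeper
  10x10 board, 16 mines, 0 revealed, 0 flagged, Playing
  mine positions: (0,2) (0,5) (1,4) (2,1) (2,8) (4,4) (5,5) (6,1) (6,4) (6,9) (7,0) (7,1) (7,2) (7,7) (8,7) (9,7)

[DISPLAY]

           ┏━━━━━━━━━━━━━━━━━━━━━━━━━━━━━━━━━━━━┓     
           ┃ FormWidget                         ┃     
━━━━━━━━━━━━━━━━┓───────────────────────────────┨     
inesweeper      ┃e:       [123 Main St     ┏━━━━━━━━━━
────────────────┨ify:     [x]              ┃ FileEdito
■■■■■■■■        ┃in:      [x]              ┠──────────
■■■■■■■■        ┃es:      [Bob             ┃█024-01-15
■■■■■■■■        ┃lic:     [x]              ┃2024-01-15
■■■■■■■■        ┃ive:     [ ]              ┃2024-01-15
■■■■■■■■        ┃                          ┃2024-01-15
■■■■■■■■        ┃                          ┃2024-01-15
■■■■■■■■        ┃                          ┃2024-01-15
■■■■■■■■        ┃                          ┃2024-01-15
■■■■■■■■        ┃                          ┃2024-01-15
■■■■■■■■        ┃                          ┃2024-01-15
                ┃                          ┃2024-01-15
                ┃                          ┗━━━━━━━━━━
━━━━━━━━━━━━━━━━┛                               ┃     
           ┃                                    ┃     
           ┗━━━━━━━━━━━━━━━━━━━━━━━━━━━━━━━━━━━━┛     


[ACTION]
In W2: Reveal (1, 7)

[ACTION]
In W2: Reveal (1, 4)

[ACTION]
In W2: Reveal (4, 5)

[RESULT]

           ┏━━━━━━━━━━━━━━━━━━━━━━━━━━━━━━━━━━━━┓     
           ┃ FormWidget                         ┃     
━━━━━━━━━━━━━━━━┓───────────────────────────────┨     
inesweeper      ┃e:       [123 Main St     ┏━━━━━━━━━━
────────────────┨ify:     [x]              ┃ FileEdito
✹■■✹■■■■        ┃in:      [x]              ┠──────────
■■✹■■1■■        ┃es:      [Bob             ┃█024-01-15
■■■■■■✹■        ┃lic:     [x]              ┃2024-01-15
■■■■■■■■        ┃ive:     [ ]              ┃2024-01-15
■■✹■■■■■        ┃                          ┃2024-01-15
■■■✹■■■■        ┃                          ┃2024-01-15
■■✹■■■■✹        ┃                          ┃2024-01-15
✹■■■■✹■■        ┃                          ┃2024-01-15
■■■■■✹■■        ┃                          ┃2024-01-15
■■■■■✹■■        ┃                          ┃2024-01-15
                ┃                          ┃2024-01-15
                ┃                          ┗━━━━━━━━━━
━━━━━━━━━━━━━━━━┛                               ┃     
           ┃                                    ┃     
           ┗━━━━━━━━━━━━━━━━━━━━━━━━━━━━━━━━━━━━┛     


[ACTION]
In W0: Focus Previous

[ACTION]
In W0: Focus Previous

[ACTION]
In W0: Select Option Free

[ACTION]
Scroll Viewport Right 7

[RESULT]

    ┏━━━━━━━━━━━━━━━━━━━━━━━━━━━━━━━━━━━━┓            
    ┃ FormWidget                         ┃            
━━━━━━━━━┓───────────────────────────────┨            
per      ┃e:       [123 Main St     ┏━━━━━━━━━━━━━━━━━
─────────┨ify:     [x]              ┃ FileEditor      
■        ┃in:      [x]              ┠─────────────────
■        ┃es:      [Bob             ┃█024-01-15 00:00:
■        ┃lic:     [x]              ┃2024-01-15 00:00:
■        ┃ive:     [ ]              ┃2024-01-15 00:00:
■        ┃                          ┃2024-01-15 00:00:
■        ┃                          ┃2024-01-15 00:00:
✹        ┃                          ┃2024-01-15 00:00:
■        ┃                          ┃2024-01-15 00:00:
■        ┃                          ┃2024-01-15 00:00:
■        ┃                          ┃2024-01-15 00:00:
         ┃                          ┃2024-01-15 00:00:
         ┃                          ┗━━━━━━━━━━━━━━━━━
━━━━━━━━━┛                               ┃            
    ┃                                    ┃            
    ┗━━━━━━━━━━━━━━━━━━━━━━━━━━━━━━━━━━━━┛            


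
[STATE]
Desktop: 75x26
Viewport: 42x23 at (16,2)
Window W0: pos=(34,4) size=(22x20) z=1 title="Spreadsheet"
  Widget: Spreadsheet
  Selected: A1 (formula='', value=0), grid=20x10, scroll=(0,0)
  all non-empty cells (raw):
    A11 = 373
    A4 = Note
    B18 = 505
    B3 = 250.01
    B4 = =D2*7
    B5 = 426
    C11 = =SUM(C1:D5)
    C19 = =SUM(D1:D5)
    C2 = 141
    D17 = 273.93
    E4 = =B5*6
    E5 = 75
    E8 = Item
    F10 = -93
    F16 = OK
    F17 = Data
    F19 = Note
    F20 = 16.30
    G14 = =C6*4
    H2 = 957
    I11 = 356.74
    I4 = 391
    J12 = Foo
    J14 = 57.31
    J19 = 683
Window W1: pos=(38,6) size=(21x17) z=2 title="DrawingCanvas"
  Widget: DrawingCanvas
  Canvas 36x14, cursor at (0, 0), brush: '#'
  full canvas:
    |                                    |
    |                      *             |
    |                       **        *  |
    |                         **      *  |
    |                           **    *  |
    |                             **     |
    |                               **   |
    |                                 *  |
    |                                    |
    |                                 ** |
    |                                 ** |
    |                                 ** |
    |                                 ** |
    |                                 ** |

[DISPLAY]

                                          
                                          
                  ┏━━━━━━━━━━━━━━━━━━━━┓  
                  ┃ Spreadsheet        ┃  
                  ┠───┏━━━━━━━━━━━━━━━━━━━
                  ┃A1:┃ DrawingCanvas     
                  ┃   ┠───────────────────
                  ┃---┃+                  
                  ┃  1┃                   
                  ┃  2┃                   
                  ┃  3┃                   
                  ┃  4┃                   
                  ┃  5┃                   
                  ┃  6┃                   
                  ┃  7┃                   
                  ┃  8┃                   
                  ┃  9┃                   
                  ┃ 10┃                   
                  ┃ 11┃                   
                  ┃ 12┃                   
                  ┃ 13┗━━━━━━━━━━━━━━━━━━━
                  ┗━━━━━━━━━━━━━━━━━━━━┛  
                                          


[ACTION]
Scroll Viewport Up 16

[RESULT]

                                          
                                          
                                          
                                          
                  ┏━━━━━━━━━━━━━━━━━━━━┓  
                  ┃ Spreadsheet        ┃  
                  ┠───┏━━━━━━━━━━━━━━━━━━━
                  ┃A1:┃ DrawingCanvas     
                  ┃   ┠───────────────────
                  ┃---┃+                  
                  ┃  1┃                   
                  ┃  2┃                   
                  ┃  3┃                   
                  ┃  4┃                   
                  ┃  5┃                   
                  ┃  6┃                   
                  ┃  7┃                   
                  ┃  8┃                   
                  ┃  9┃                   
                  ┃ 10┃                   
                  ┃ 11┃                   
                  ┃ 12┃                   
                  ┃ 13┗━━━━━━━━━━━━━━━━━━━


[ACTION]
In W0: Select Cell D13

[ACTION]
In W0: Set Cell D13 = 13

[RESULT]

                                          
                                          
                                          
                                          
                  ┏━━━━━━━━━━━━━━━━━━━━┓  
                  ┃ Spreadsheet        ┃  
                  ┠───┏━━━━━━━━━━━━━━━━━━━
                  ┃D13┃ DrawingCanvas     
                  ┃   ┠───────────────────
                  ┃---┃+                  
                  ┃  1┃                   
                  ┃  2┃                   
                  ┃  3┃                   
                  ┃  4┃                   
                  ┃  5┃                   
                  ┃  6┃                   
                  ┃  7┃                   
                  ┃  8┃                   
                  ┃  9┃                   
                  ┃ 10┃                   
                  ┃ 11┃                   
                  ┃ 12┃                   
                  ┃ 13┗━━━━━━━━━━━━━━━━━━━


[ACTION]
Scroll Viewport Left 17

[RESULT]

                                          
                                          
                                          
                                          
                                  ┏━━━━━━━
                                  ┃ Spread
                                  ┠───┏━━━
                                  ┃D13┃ Dr
                                  ┃   ┠───
                                  ┃---┃+  
                                  ┃  1┃   
                                  ┃  2┃   
                                  ┃  3┃   
                                  ┃  4┃   
                                  ┃  5┃   
                                  ┃  6┃   
                                  ┃  7┃   
                                  ┃  8┃   
                                  ┃  9┃   
                                  ┃ 10┃   
                                  ┃ 11┃   
                                  ┃ 12┃   
                                  ┃ 13┗━━━


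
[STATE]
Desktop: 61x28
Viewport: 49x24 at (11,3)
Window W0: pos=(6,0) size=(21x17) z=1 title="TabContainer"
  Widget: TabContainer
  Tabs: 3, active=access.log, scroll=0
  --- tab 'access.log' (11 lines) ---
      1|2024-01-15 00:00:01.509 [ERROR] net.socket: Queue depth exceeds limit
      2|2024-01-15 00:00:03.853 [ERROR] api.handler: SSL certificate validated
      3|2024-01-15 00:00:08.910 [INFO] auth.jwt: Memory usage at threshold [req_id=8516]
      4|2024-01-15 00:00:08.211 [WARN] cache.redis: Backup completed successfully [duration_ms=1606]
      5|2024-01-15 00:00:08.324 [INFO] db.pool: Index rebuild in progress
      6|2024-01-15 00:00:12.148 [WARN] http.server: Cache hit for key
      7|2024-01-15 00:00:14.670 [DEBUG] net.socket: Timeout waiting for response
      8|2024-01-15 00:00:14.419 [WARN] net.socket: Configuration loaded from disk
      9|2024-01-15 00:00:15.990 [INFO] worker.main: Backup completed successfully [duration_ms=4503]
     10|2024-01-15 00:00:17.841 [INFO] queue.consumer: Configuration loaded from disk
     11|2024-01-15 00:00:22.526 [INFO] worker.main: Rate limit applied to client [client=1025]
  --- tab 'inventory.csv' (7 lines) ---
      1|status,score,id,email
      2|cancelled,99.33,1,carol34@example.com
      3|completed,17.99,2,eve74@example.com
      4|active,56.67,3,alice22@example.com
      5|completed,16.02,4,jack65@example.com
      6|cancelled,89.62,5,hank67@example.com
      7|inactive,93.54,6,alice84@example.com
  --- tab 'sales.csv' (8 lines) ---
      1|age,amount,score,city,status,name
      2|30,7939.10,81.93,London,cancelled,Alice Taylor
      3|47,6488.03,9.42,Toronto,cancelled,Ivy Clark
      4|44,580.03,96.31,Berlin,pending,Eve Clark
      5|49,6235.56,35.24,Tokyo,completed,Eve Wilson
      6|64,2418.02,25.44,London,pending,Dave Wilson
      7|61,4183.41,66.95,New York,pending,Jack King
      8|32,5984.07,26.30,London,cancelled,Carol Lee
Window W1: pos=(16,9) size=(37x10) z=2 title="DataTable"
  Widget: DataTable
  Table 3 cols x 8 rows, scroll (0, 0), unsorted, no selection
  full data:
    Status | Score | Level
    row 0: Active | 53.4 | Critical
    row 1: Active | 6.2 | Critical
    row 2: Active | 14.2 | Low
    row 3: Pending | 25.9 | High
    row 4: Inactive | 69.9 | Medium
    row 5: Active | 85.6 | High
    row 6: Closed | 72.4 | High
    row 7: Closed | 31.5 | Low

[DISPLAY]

ess.log]│ inven┃                                 
───────────────┃                                 
-01-15 00:00:01┃                                 
-01-15 00:00:03┃                                 
-01-15 00:00:08┃                                 
-01-15 00:00:08┃                                 
-01-1┏━━━━━━━━━━━━━━━━━━━━━━━━━━━━━━━━━━━┓       
-01-1┃ DataTable                         ┃       
-01-1┠───────────────────────────────────┨       
-01-1┃Status  │Score│Level               ┃       
-01-1┃────────┼─────┼────────            ┃       
-01-1┃Active  │53.4 │Critical            ┃       
-01-1┃Active  │6.2  │Critical            ┃       
━━━━━┃Active  │14.2 │Low                 ┃       
     ┃Pending │25.9 │High                ┃       
     ┗━━━━━━━━━━━━━━━━━━━━━━━━━━━━━━━━━━━┛       
                                                 
                                                 
                                                 
                                                 
                                                 
                                                 
                                                 
                                                 


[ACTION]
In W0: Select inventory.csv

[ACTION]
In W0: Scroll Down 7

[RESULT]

ess.log │[inven┃                                 
───────────────┃                                 
tive,93.54,6,al┃                                 
               ┃                                 
               ┃                                 
               ┃                                 
     ┏━━━━━━━━━━━━━━━━━━━━━━━━━━━━━━━━━━━┓       
     ┃ DataTable                         ┃       
     ┠───────────────────────────────────┨       
     ┃Status  │Score│Level               ┃       
     ┃────────┼─────┼────────            ┃       
     ┃Active  │53.4 │Critical            ┃       
     ┃Active  │6.2  │Critical            ┃       
━━━━━┃Active  │14.2 │Low                 ┃       
     ┃Pending │25.9 │High                ┃       
     ┗━━━━━━━━━━━━━━━━━━━━━━━━━━━━━━━━━━━┛       
                                                 
                                                 
                                                 
                                                 
                                                 
                                                 
                                                 
                                                 


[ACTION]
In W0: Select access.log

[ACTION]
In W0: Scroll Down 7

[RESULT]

ess.log]│ inven┃                                 
───────────────┃                                 
-01-15 00:00:14┃                                 
-01-15 00:00:15┃                                 
-01-15 00:00:17┃                                 
-01-15 00:00:22┃                                 
     ┏━━━━━━━━━━━━━━━━━━━━━━━━━━━━━━━━━━━┓       
     ┃ DataTable                         ┃       
     ┠───────────────────────────────────┨       
     ┃Status  │Score│Level               ┃       
     ┃────────┼─────┼────────            ┃       
     ┃Active  │53.4 │Critical            ┃       
     ┃Active  │6.2  │Critical            ┃       
━━━━━┃Active  │14.2 │Low                 ┃       
     ┃Pending │25.9 │High                ┃       
     ┗━━━━━━━━━━━━━━━━━━━━━━━━━━━━━━━━━━━┛       
                                                 
                                                 
                                                 
                                                 
                                                 
                                                 
                                                 
                                                 


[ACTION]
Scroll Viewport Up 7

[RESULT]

━━━━━━━━━━━━━━━┓                                 
Container      ┃                                 
───────────────┨                                 
ess.log]│ inven┃                                 
───────────────┃                                 
-01-15 00:00:14┃                                 
-01-15 00:00:15┃                                 
-01-15 00:00:17┃                                 
-01-15 00:00:22┃                                 
     ┏━━━━━━━━━━━━━━━━━━━━━━━━━━━━━━━━━━━┓       
     ┃ DataTable                         ┃       
     ┠───────────────────────────────────┨       
     ┃Status  │Score│Level               ┃       
     ┃────────┼─────┼────────            ┃       
     ┃Active  │53.4 │Critical            ┃       
     ┃Active  │6.2  │Critical            ┃       
━━━━━┃Active  │14.2 │Low                 ┃       
     ┃Pending │25.9 │High                ┃       
     ┗━━━━━━━━━━━━━━━━━━━━━━━━━━━━━━━━━━━┛       
                                                 
                                                 
                                                 
                                                 
                                                 


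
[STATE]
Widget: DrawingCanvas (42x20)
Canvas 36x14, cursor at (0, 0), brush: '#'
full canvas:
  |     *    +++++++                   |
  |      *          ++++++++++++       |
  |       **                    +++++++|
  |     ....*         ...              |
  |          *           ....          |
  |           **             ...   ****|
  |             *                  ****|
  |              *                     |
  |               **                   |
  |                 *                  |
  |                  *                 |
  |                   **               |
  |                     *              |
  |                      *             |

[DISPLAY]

+    *    +++++++                         
      *          ++++++++++++             
       **                    +++++++      
     ....*         ...                    
          *           ....                
           **             ...   ****      
             *                  ****      
              *                           
               **                         
                 *                        
                  *                       
                   **                     
                     *                    
                      *                   
                                          
                                          
                                          
                                          
                                          
                                          


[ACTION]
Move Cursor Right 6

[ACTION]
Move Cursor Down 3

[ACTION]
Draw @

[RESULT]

     *    +++++++                         
      *          ++++++++++++             
       **                    +++++++      
     .@..*         ...                    
          *           ....                
           **             ...   ****      
             *                  ****      
              *                           
               **                         
                 *                        
                  *                       
                   **                     
                     *                    
                      *                   
                                          
                                          
                                          
                                          
                                          
                                          
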